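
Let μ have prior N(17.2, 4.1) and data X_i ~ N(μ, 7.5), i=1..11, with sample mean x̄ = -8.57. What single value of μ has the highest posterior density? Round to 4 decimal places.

-4.8956

Posterior for μ is Normal. Precision-weighted mean: (1/4.1·17.2 + 11/7.5·-8.57) / (1/4.1 + 11/7.5) = -4.8956.
A Normal posterior is symmetric, so mode = mean.
This is the posterior mode — the MAP estimate.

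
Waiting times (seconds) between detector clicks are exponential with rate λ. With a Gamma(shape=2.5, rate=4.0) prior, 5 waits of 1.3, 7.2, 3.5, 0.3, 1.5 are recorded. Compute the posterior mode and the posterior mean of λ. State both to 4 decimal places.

posterior mode = 0.3652, posterior mean = 0.4213

Σ times = 13.8. Posterior: Gamma(shape = 2.5+5 = 7.5, rate = 4.0+13.8 = 17.8).
Mode = (α−1)/β = 6.5/17.8 = 0.3652.
Mean = α/β = 7.5/17.8 = 0.4213.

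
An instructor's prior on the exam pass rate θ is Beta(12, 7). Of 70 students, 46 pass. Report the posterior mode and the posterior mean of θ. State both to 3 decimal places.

Posterior: Beta(12+46, 7+24) = Beta(58, 31).
Mode = (58−1)/(58+31−2) = 57/87 = 0.655.
Mean = 58/(58+31) = 58/89 = 0.652.
Mode > mean: the posterior has a left tail.

MAP = 0.655; posterior mean = 0.652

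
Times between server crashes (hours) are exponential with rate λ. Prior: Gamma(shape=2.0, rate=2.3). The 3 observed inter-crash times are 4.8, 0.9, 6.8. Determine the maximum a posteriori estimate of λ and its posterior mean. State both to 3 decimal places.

Σ times = 12.5. Posterior: Gamma(shape = 2.0+3 = 5.0, rate = 2.3+12.5 = 14.8).
Mode = (α−1)/β = 4.0/14.8 = 0.270.
Mean = α/β = 5.0/14.8 = 0.338.

maximum a posteriori estimate = 0.270, posterior mean = 0.338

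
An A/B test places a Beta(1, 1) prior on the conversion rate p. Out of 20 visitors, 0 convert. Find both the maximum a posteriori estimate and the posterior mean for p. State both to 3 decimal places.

Posterior: Beta(1+0, 1+20) = Beta(1, 21).
Since α = 1 ≤ 1 and β > 1, the Beta density is monotone decreasing on [0,1]; the mode is at 0.
Mean = 1/(1+21) = 0.045.

MAP = 0.000; posterior mean = 0.045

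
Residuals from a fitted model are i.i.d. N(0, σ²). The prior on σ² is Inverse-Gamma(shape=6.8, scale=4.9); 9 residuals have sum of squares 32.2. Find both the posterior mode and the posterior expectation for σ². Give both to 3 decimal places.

σ²_MAP = 1.707, E[σ²|data] = 2.039

Posterior: Inverse-Gamma(shape = 6.8+9/2 = 11.3, scale = 4.9+32.2/2 = 21.0).
Mode = β/(α+1) = 21.0/12.3 = 1.707.
Mean = β/(α−1) = 21.0/10.3 = 2.039.
The posterior is right-skewed, so the mean exceeds the mode.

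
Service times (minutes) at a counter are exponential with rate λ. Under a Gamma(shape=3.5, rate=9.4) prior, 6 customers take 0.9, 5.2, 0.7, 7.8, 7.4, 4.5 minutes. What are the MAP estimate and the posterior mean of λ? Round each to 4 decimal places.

λ_MAP = 0.2368, E[λ|data] = 0.2646

Σ times = 26.5. Posterior: Gamma(shape = 3.5+6 = 9.5, rate = 9.4+26.5 = 35.9).
Mode = (α−1)/β = 8.5/35.9 = 0.2368.
Mean = α/β = 9.5/35.9 = 0.2646.
The mean is pulled above the mode by the posterior's right skew.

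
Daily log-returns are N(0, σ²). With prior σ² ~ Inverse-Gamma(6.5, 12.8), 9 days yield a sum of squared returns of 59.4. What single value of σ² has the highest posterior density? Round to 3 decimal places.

Posterior: Inverse-Gamma(shape = 6.5+9/2 = 11.0, scale = 12.8+59.4/2 = 42.5).
Mode = β/(α+1) = 42.5/12.0 = 3.542.
Mean = β/(α−1) = 42.5/10.0 = 4.250.
This is the posterior mode — the MAP estimate.

3.542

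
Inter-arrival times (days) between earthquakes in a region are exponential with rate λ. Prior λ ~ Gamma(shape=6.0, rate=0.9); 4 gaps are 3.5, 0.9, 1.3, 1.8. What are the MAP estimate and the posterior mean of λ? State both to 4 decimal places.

Σ times = 7.5. Posterior: Gamma(shape = 6.0+4 = 10.0, rate = 0.9+7.5 = 8.4).
Mode = (α−1)/β = 9.0/8.4 = 1.0714.
Mean = α/β = 10.0/8.4 = 1.1905.
The posterior is right-skewed, so the mean exceeds the mode.

MAP = 1.0714; posterior mean = 1.1905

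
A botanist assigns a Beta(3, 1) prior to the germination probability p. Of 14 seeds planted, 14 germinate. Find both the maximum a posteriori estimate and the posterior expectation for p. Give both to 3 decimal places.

Posterior: Beta(3+14, 1+0) = Beta(17, 1).
Since β = 1 ≤ 1 and α > 1, the Beta density is monotone increasing on [0,1]; the mode is at 1.
Mean = 17/(17+1) = 0.944.
Left-skewed posterior ⇒ mean < mode.

p_MAP = 1.000, E[p|data] = 0.944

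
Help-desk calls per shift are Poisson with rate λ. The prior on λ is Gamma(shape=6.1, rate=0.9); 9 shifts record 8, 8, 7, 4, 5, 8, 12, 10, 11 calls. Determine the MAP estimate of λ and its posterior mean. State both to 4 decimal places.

MAP = 7.8889; posterior mean = 7.9899

Σ counts = 73. Posterior: Gamma(shape = 6.1+73 = 79.1, rate = 0.9+9 = 9.9).
Mode = (α−1)/β = 78.1/9.9 = 7.8889.
Mean = α/β = 79.1/9.9 = 7.9899.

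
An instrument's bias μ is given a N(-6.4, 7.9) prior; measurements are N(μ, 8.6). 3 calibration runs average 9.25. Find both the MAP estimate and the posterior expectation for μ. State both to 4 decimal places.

Posterior for μ is Normal. Precision-weighted mean: (1/7.9·-6.4 + 3/8.6·9.25) / (1/7.9 + 3/8.6) = 5.0831.
A Normal posterior is symmetric, so mode = mean.

MAP = 5.0831; posterior mean = 5.0831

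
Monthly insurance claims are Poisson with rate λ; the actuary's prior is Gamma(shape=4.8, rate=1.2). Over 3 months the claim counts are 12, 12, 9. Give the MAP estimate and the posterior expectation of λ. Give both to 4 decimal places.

MAP = 8.7619; posterior mean = 9.0000

Σ counts = 33. Posterior: Gamma(shape = 4.8+33 = 37.8, rate = 1.2+3 = 4.2).
Mode = (α−1)/β = 36.8/4.2 = 8.7619.
Mean = α/β = 37.8/4.2 = 9.0000.
The posterior is right-skewed, so the mean exceeds the mode.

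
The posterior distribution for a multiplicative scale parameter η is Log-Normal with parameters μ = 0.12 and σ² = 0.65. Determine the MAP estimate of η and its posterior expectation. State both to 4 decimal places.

MAP: 0.5886. Posterior mean: 1.5605.

Mode = exp(μ − σ²) = exp(-0.53) = 0.5886.
Mean = exp(μ + σ²/2) = exp(0.445) = 1.5605.
Right-skewed posterior ⇒ mode < mean.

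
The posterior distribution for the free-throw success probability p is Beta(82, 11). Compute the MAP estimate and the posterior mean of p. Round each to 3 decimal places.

p_MAP = 0.890, E[p|data] = 0.882

Mode = (82−1)/(82+11−2) = 81/91 = 0.890.
Mean = 82/(82+11) = 82/93 = 0.882.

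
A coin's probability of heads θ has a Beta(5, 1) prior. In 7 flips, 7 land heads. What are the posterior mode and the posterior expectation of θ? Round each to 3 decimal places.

θ_MAP = 1.000, E[θ|data] = 0.923

Posterior: Beta(5+7, 1+0) = Beta(12, 1).
Since β = 1 ≤ 1 and α > 1, the Beta density is monotone increasing on [0,1]; the mode is at 1.
Mean = 12/(12+1) = 0.923.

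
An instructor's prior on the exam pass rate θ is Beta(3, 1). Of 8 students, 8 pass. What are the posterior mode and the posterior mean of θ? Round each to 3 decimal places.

Posterior: Beta(3+8, 1+0) = Beta(11, 1).
Since β = 1 ≤ 1 and α > 1, the Beta density is monotone increasing on [0,1]; the mode is at 1.
Mean = 11/(11+1) = 0.917.

MAP = 1.000, posterior mean = 0.917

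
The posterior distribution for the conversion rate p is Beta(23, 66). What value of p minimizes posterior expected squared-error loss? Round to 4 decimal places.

0.2584

Mode = (23−1)/(23+66−2) = 22/87 = 0.2529.
Mean = 23/(23+66) = 23/89 = 0.2584.
Squared-error loss ⇒ the optimal estimator is the posterior mean.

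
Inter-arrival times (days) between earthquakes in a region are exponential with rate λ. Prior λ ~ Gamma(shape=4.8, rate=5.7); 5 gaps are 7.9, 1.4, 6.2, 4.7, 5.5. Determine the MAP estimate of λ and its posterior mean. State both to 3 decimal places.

MAP: 0.280. Posterior mean: 0.312.

Σ times = 25.7. Posterior: Gamma(shape = 4.8+5 = 9.8, rate = 5.7+25.7 = 31.4).
Mode = (α−1)/β = 8.8/31.4 = 0.280.
Mean = α/β = 9.8/31.4 = 0.312.
The posterior is right-skewed, so the mean exceeds the mode.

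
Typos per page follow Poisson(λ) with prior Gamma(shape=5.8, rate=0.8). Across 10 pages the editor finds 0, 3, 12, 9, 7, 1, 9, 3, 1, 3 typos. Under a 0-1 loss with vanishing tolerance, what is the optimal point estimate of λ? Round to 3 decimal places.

4.889

Σ counts = 48. Posterior: Gamma(shape = 5.8+48 = 53.8, rate = 0.8+10 = 10.8).
Mode = (α−1)/β = 52.8/10.8 = 4.889.
Mean = α/β = 53.8/10.8 = 4.981.
This is the posterior mode — the MAP estimate.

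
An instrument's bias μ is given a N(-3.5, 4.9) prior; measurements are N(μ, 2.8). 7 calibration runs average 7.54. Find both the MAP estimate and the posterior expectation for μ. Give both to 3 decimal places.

MAP: 6.707. Posterior mean: 6.707.

Posterior for μ is Normal. Precision-weighted mean: (1/4.9·-3.5 + 7/2.8·7.54) / (1/4.9 + 7/2.8) = 6.707.
A Normal posterior is symmetric, so mode = mean.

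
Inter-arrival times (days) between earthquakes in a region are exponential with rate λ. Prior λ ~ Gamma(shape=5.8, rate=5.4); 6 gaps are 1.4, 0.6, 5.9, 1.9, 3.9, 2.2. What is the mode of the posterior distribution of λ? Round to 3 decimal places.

0.507

Σ times = 15.9. Posterior: Gamma(shape = 5.8+6 = 11.8, rate = 5.4+15.9 = 21.3).
Mode = (α−1)/β = 10.8/21.3 = 0.507.
Mean = α/β = 11.8/21.3 = 0.554.
This is the posterior mode — the MAP estimate.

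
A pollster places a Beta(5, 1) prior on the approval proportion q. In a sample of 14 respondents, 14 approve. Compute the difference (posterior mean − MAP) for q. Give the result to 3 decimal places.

-0.050

Posterior: Beta(5+14, 1+0) = Beta(19, 1).
Since β = 1 ≤ 1 and α > 1, the Beta density is monotone increasing on [0,1]; the mode is at 1.
Mean = 19/(19+1) = 0.950.
Difference = 0.950 − 1.000 = -0.050.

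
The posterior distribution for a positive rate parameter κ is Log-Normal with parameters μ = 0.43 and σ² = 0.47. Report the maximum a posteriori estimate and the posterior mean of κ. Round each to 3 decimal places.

Mode = exp(μ − σ²) = exp(-0.04) = 0.961.
Mean = exp(μ + σ²/2) = exp(0.665) = 1.944.
The posterior is right-skewed, so the mean exceeds the mode.

MAP: 0.961. Posterior mean: 1.944.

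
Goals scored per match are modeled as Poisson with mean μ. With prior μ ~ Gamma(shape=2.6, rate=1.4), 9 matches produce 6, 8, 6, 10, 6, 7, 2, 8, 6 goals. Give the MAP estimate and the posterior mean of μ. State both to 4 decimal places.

MAP: 5.8269. Posterior mean: 5.9231.

Σ counts = 59. Posterior: Gamma(shape = 2.6+59 = 61.6, rate = 1.4+9 = 10.4).
Mode = (α−1)/β = 60.6/10.4 = 5.8269.
Mean = α/β = 61.6/10.4 = 5.9231.
Mean > mode: the posterior has a right tail.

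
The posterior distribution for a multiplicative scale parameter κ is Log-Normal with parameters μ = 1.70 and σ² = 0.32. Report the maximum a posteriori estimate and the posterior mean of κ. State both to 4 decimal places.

MAP = 3.9749; posterior mean = 6.4237

Mode = exp(μ − σ²) = exp(1.38) = 3.9749.
Mean = exp(μ + σ²/2) = exp(1.860) = 6.4237.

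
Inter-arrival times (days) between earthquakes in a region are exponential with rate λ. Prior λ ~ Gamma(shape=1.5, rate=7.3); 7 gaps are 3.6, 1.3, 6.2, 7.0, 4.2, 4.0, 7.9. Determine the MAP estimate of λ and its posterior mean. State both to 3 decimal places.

MAP = 0.181; posterior mean = 0.205

Σ times = 34.2. Posterior: Gamma(shape = 1.5+7 = 8.5, rate = 7.3+34.2 = 41.5).
Mode = (α−1)/β = 7.5/41.5 = 0.181.
Mean = α/β = 8.5/41.5 = 0.205.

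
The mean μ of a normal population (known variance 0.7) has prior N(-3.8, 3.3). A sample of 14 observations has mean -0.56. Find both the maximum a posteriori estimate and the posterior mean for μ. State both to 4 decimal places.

MAP = -0.6084; posterior mean = -0.6084

Posterior for μ is Normal. Precision-weighted mean: (1/3.3·-3.8 + 14/0.7·-0.56) / (1/3.3 + 14/0.7) = -0.6084.
A Normal posterior is symmetric, so mode = mean.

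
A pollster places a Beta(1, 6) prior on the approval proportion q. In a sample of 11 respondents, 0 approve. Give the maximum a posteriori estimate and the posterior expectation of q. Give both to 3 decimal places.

Posterior: Beta(1+0, 6+11) = Beta(1, 17).
Since α = 1 ≤ 1 and β > 1, the Beta density is monotone decreasing on [0,1]; the mode is at 0.
Mean = 1/(1+17) = 0.056.

MAP = 0.000; posterior mean = 0.056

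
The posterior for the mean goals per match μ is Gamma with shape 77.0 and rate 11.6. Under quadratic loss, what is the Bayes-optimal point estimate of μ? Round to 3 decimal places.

6.638

Mode = (α−1)/β = 76.0/11.6 = 6.552.
Mean = α/β = 77.0/11.6 = 6.638.
Quadratic loss ⇒ the optimal estimator is the posterior mean.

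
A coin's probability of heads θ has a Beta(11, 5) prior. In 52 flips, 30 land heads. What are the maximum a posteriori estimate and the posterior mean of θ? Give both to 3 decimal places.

Posterior: Beta(11+30, 5+22) = Beta(41, 27).
Mode = (41−1)/(41+27−2) = 40/66 = 0.606.
Mean = 41/(41+27) = 41/68 = 0.603.

MAP = 0.606; posterior mean = 0.603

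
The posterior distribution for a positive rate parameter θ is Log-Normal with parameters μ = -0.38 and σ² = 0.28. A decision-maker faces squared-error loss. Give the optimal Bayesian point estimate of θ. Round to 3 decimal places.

0.787

Mode = exp(μ − σ²) = exp(-0.66) = 0.517.
Mean = exp(μ + σ²/2) = exp(-0.240) = 0.787.
Squared-error loss ⇒ the optimal estimator is the posterior mean.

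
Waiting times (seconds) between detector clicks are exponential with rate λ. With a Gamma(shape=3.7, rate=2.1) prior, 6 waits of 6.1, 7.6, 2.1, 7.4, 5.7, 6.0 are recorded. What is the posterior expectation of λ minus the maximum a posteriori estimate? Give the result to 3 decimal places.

Σ times = 34.9. Posterior: Gamma(shape = 3.7+6 = 9.7, rate = 2.1+34.9 = 37.0).
Mode = (α−1)/β = 8.7/37.0 = 0.235.
Mean = α/β = 9.7/37.0 = 0.262.
Difference = 0.262 − 0.235 = 0.027.
Mean > mode: the posterior has a right tail.

0.027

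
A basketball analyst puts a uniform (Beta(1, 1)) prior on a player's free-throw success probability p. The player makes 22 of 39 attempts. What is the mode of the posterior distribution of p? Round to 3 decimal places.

0.564

Posterior: Beta(1+22, 1+17) = Beta(23, 18).
Mode = (23−1)/(23+18−2) = 22/39 = 0.564.
Mean = 23/(23+18) = 23/41 = 0.561.
This is the posterior mode — the MAP estimate.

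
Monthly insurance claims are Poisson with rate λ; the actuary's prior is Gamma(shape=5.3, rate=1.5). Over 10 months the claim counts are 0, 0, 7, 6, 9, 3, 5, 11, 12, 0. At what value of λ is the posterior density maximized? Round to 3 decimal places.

4.983

Σ counts = 53. Posterior: Gamma(shape = 5.3+53 = 58.3, rate = 1.5+10 = 11.5).
Mode = (α−1)/β = 57.3/11.5 = 4.983.
Mean = α/β = 58.3/11.5 = 5.070.
This is the posterior mode — the MAP estimate.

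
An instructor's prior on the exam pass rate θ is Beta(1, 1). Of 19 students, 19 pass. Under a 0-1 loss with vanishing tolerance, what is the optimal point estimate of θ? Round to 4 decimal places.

Posterior: Beta(1+19, 1+0) = Beta(20, 1).
Since β = 1 ≤ 1 and α > 1, the Beta density is monotone increasing on [0,1]; the mode is at 1.
Mean = 20/(20+1) = 0.9524.
This is the posterior mode — the MAP estimate.

1.0000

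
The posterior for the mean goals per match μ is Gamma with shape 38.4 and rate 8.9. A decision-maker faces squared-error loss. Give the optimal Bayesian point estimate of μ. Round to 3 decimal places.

Mode = (α−1)/β = 37.4/8.9 = 4.202.
Mean = α/β = 38.4/8.9 = 4.315.
Squared-error loss ⇒ the optimal estimator is the posterior mean.

4.315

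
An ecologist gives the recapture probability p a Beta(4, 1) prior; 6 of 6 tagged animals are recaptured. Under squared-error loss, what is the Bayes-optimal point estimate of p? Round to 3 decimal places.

0.909

Posterior: Beta(4+6, 1+0) = Beta(10, 1).
Since β = 1 ≤ 1 and α > 1, the Beta density is monotone increasing on [0,1]; the mode is at 1.
Mean = 10/(10+1) = 0.909.
Squared-error loss ⇒ the optimal estimator is the posterior mean.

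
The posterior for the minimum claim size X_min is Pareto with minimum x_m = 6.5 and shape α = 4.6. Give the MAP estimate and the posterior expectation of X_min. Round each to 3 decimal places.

The Pareto density is strictly decreasing on [x_m, ∞), so the mode is x_m = 6.500.
Mean = α·x_m/(α−1) = 4.6·6.5/3.6 = 8.306.

MAP = 6.500, posterior mean = 8.306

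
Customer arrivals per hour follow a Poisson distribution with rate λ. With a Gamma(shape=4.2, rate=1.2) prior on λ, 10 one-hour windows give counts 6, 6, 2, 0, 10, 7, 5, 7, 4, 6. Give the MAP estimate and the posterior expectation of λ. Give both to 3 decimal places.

Σ counts = 53. Posterior: Gamma(shape = 4.2+53 = 57.2, rate = 1.2+10 = 11.2).
Mode = (α−1)/β = 56.2/11.2 = 5.018.
Mean = α/β = 57.2/11.2 = 5.107.

MAP = 5.018; posterior mean = 5.107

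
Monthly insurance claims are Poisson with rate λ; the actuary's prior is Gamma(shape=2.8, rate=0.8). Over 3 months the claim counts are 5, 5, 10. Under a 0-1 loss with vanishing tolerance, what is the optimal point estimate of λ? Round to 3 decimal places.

Σ counts = 20. Posterior: Gamma(shape = 2.8+20 = 22.8, rate = 0.8+3 = 3.8).
Mode = (α−1)/β = 21.8/3.8 = 5.737.
Mean = α/β = 22.8/3.8 = 6.000.
This is the posterior mode — the MAP estimate.

5.737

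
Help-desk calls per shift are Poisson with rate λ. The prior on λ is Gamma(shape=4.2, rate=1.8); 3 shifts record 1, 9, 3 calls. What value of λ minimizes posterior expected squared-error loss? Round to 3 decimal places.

3.583

Σ counts = 13. Posterior: Gamma(shape = 4.2+13 = 17.2, rate = 1.8+3 = 4.8).
Mode = (α−1)/β = 16.2/4.8 = 3.375.
Mean = α/β = 17.2/4.8 = 3.583.
Squared-error loss ⇒ the optimal estimator is the posterior mean.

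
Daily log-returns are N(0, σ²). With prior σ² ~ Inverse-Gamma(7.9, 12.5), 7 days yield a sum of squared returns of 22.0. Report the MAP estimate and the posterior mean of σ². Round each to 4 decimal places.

Posterior: Inverse-Gamma(shape = 7.9+7/2 = 11.4, scale = 12.5+22.0/2 = 23.5).
Mode = β/(α+1) = 23.5/12.4 = 1.8952.
Mean = β/(α−1) = 23.5/10.4 = 2.2596.

MAP estimate = 1.8952, posterior mean = 2.2596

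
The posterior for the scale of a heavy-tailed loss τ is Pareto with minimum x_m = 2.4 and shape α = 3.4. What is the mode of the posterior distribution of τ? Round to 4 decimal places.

The Pareto density is strictly decreasing on [x_m, ∞), so the mode is x_m = 2.4000.
Mean = α·x_m/(α−1) = 3.4·2.4/2.4 = 3.4000.
This is the posterior mode — the MAP estimate.

2.4000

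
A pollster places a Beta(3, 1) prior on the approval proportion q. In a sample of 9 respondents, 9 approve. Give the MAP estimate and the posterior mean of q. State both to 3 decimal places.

Posterior: Beta(3+9, 1+0) = Beta(12, 1).
Since β = 1 ≤ 1 and α > 1, the Beta density is monotone increasing on [0,1]; the mode is at 1.
Mean = 12/(12+1) = 0.923.
The mean is pulled below the mode by the posterior's left skew.

MAP = 1.000; posterior mean = 0.923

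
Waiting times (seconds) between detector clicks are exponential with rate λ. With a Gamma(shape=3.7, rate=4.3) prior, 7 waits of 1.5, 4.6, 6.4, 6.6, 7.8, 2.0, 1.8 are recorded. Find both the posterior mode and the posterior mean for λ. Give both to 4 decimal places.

MAP = 0.2771; posterior mean = 0.3057

Σ times = 30.7. Posterior: Gamma(shape = 3.7+7 = 10.7, rate = 4.3+30.7 = 35.0).
Mode = (α−1)/β = 9.7/35.0 = 0.2771.
Mean = α/β = 10.7/35.0 = 0.3057.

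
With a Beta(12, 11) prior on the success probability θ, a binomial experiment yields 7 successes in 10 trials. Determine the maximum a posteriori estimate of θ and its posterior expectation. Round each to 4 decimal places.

Posterior: Beta(12+7, 11+3) = Beta(19, 14).
Mode = (19−1)/(19+14−2) = 18/31 = 0.5806.
Mean = 19/(19+14) = 19/33 = 0.5758.
Mode > mean: the posterior has a left tail.

MAP = 0.5806, posterior mean = 0.5758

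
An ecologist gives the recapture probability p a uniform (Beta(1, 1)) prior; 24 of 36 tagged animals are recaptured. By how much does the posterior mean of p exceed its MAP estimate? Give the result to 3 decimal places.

Posterior: Beta(1+24, 1+12) = Beta(25, 13).
Mode = (25−1)/(25+13−2) = 24/36 = 0.667.
With a flat prior the MAP equals the MLE, 24/36.
Mean = 25/(25+13) = 25/38 = 0.658.
Difference = 0.658 − 0.667 = -0.009.

-0.009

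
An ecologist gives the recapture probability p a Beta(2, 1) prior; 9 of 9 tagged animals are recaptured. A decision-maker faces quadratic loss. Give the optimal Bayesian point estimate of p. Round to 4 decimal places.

0.9167

Posterior: Beta(2+9, 1+0) = Beta(11, 1).
Since β = 1 ≤ 1 and α > 1, the Beta density is monotone increasing on [0,1]; the mode is at 1.
Mean = 11/(11+1) = 0.9167.
Quadratic loss ⇒ the optimal estimator is the posterior mean.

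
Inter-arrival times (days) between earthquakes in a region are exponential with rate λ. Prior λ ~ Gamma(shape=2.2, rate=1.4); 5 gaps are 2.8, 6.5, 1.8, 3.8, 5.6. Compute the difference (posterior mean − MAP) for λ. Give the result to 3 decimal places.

Σ times = 20.5. Posterior: Gamma(shape = 2.2+5 = 7.2, rate = 1.4+20.5 = 21.9).
Mode = (α−1)/β = 6.2/21.9 = 0.283.
Mean = α/β = 7.2/21.9 = 0.329.
Difference = 0.329 − 0.283 = 0.046.

0.046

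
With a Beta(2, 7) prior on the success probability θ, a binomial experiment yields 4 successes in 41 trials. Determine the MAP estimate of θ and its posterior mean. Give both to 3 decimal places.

Posterior: Beta(2+4, 7+37) = Beta(6, 44).
Mode = (6−1)/(6+44−2) = 5/48 = 0.104.
Mean = 6/(6+44) = 6/50 = 0.120.
Right-skewed posterior ⇒ mode < mean.

MAP = 0.104; posterior mean = 0.120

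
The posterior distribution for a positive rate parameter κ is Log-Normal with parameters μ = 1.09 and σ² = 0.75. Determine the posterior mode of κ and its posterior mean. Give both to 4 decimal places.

MAP = 1.4049, posterior mean = 4.3275

Mode = exp(μ − σ²) = exp(0.34) = 1.4049.
Mean = exp(μ + σ²/2) = exp(1.465) = 4.3275.
Right-skewed posterior ⇒ mode < mean.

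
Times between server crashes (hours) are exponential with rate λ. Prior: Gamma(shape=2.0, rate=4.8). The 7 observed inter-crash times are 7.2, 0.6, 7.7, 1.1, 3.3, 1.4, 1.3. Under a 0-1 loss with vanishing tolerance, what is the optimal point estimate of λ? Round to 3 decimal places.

Σ times = 22.6. Posterior: Gamma(shape = 2.0+7 = 9.0, rate = 4.8+22.6 = 27.4).
Mode = (α−1)/β = 8.0/27.4 = 0.292.
Mean = α/β = 9.0/27.4 = 0.328.
This is the posterior mode — the MAP estimate.

0.292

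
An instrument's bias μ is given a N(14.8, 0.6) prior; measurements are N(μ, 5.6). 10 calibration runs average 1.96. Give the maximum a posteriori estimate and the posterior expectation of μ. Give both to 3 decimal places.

Posterior for μ is Normal. Precision-weighted mean: (1/0.6·14.8 + 10/5.6·1.96) / (1/0.6 + 10/5.6) = 8.159.
A Normal posterior is symmetric, so mode = mean.

μ_MAP = 8.159, E[μ|data] = 8.159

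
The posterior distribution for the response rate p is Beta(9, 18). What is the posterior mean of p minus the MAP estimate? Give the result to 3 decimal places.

Mode = (9−1)/(9+18−2) = 8/25 = 0.320.
Mean = 9/(9+18) = 9/27 = 0.333.
Difference = 0.333 − 0.320 = 0.013.

0.013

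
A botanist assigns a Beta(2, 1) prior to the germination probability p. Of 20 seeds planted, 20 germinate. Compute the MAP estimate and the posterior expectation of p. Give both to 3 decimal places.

Posterior: Beta(2+20, 1+0) = Beta(22, 1).
Since β = 1 ≤ 1 and α > 1, the Beta density is monotone increasing on [0,1]; the mode is at 1.
Mean = 22/(22+1) = 0.957.
The mean is pulled below the mode by the posterior's left skew.

MAP = 1.000, posterior mean = 0.957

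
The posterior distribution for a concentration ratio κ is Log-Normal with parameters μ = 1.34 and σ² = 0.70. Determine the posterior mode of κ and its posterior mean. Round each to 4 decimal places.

Mode = exp(μ − σ²) = exp(0.64) = 1.8965.
Mean = exp(μ + σ²/2) = exp(1.690) = 5.4195.
Mean > mode: the posterior has a right tail.

MAP: 1.8965. Posterior mean: 5.4195.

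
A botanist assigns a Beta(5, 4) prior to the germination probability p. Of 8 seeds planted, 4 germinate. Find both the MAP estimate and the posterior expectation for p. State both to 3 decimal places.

Posterior: Beta(5+4, 4+4) = Beta(9, 8).
Mode = (9−1)/(9+8−2) = 8/15 = 0.533.
Mean = 9/(9+8) = 9/17 = 0.529.
Left-skewed posterior ⇒ mean < mode.

MAP: 0.533. Posterior mean: 0.529.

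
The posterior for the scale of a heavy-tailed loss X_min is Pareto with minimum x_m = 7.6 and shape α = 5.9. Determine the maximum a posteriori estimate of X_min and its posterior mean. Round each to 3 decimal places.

The Pareto density is strictly decreasing on [x_m, ∞), so the mode is x_m = 7.600.
Mean = α·x_m/(α−1) = 5.9·7.6/4.9 = 9.151.
Right-skewed posterior ⇒ mode < mean.

MAP = 7.600; posterior mean = 9.151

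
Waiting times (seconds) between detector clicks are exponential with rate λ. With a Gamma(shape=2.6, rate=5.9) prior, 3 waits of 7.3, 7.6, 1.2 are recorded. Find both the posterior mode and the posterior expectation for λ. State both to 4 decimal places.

Σ times = 16.1. Posterior: Gamma(shape = 2.6+3 = 5.6, rate = 5.9+16.1 = 22.0).
Mode = (α−1)/β = 4.6/22.0 = 0.2091.
Mean = α/β = 5.6/22.0 = 0.2545.
The posterior is right-skewed, so the mean exceeds the mode.

posterior mode = 0.2091, posterior expectation = 0.2545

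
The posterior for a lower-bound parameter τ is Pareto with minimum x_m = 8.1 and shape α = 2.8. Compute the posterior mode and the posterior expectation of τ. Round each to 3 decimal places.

The Pareto density is strictly decreasing on [x_m, ∞), so the mode is x_m = 8.100.
Mean = α·x_m/(α−1) = 2.8·8.1/1.8 = 12.600.
Right-skewed posterior ⇒ mode < mean.

MAP: 8.100. Posterior mean: 12.600.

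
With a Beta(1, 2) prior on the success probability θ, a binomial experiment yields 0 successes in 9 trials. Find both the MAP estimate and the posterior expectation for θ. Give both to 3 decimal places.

θ_MAP = 0.000, E[θ|data] = 0.083

Posterior: Beta(1+0, 2+9) = Beta(1, 11).
Since α = 1 ≤ 1 and β > 1, the Beta density is monotone decreasing on [0,1]; the mode is at 0.
Mean = 1/(1+11) = 0.083.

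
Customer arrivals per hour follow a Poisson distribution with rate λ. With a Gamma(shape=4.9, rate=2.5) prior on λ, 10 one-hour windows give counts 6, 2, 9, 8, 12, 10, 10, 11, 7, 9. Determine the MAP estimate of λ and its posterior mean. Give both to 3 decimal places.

λ_MAP = 7.032, E[λ|data] = 7.112

Σ counts = 84. Posterior: Gamma(shape = 4.9+84 = 88.9, rate = 2.5+10 = 12.5).
Mode = (α−1)/β = 87.9/12.5 = 7.032.
Mean = α/β = 88.9/12.5 = 7.112.
The posterior is right-skewed, so the mean exceeds the mode.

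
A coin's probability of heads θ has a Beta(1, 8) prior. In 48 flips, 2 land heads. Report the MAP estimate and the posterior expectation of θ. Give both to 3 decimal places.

θ_MAP = 0.036, E[θ|data] = 0.053

Posterior: Beta(1+2, 8+46) = Beta(3, 54).
Mode = (3−1)/(3+54−2) = 2/55 = 0.036.
Mean = 3/(3+54) = 3/57 = 0.053.
The mean is pulled above the mode by the posterior's right skew.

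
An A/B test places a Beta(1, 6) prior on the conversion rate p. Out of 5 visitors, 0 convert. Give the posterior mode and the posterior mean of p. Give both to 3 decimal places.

Posterior: Beta(1+0, 6+5) = Beta(1, 11).
Since α = 1 ≤ 1 and β > 1, the Beta density is monotone decreasing on [0,1]; the mode is at 0.
Mean = 1/(1+11) = 0.083.

MAP = 0.000; posterior mean = 0.083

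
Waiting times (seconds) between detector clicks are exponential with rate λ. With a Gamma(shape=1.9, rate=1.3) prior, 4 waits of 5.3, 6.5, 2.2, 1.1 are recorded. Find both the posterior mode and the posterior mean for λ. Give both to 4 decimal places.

Σ times = 15.1. Posterior: Gamma(shape = 1.9+4 = 5.9, rate = 1.3+15.1 = 16.4).
Mode = (α−1)/β = 4.9/16.4 = 0.2988.
Mean = α/β = 5.9/16.4 = 0.3598.

MAP = 0.2988; posterior mean = 0.3598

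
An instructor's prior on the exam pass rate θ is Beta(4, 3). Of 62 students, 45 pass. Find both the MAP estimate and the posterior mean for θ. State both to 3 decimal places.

MAP estimate = 0.716, posterior mean = 0.710

Posterior: Beta(4+45, 3+17) = Beta(49, 20).
Mode = (49−1)/(49+20−2) = 48/67 = 0.716.
Mean = 49/(49+20) = 49/69 = 0.710.
The mean is pulled below the mode by the posterior's left skew.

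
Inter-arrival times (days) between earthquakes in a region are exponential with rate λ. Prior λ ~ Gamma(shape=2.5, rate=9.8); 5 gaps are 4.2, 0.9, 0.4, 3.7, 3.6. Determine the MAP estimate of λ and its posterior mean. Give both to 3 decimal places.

MAP = 0.288; posterior mean = 0.332

Σ times = 12.8. Posterior: Gamma(shape = 2.5+5 = 7.5, rate = 9.8+12.8 = 22.6).
Mode = (α−1)/β = 6.5/22.6 = 0.288.
Mean = α/β = 7.5/22.6 = 0.332.
The mean is pulled above the mode by the posterior's right skew.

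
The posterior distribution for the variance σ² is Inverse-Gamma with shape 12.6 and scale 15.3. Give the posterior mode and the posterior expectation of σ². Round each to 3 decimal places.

Mode = β/(α+1) = 15.3/13.6 = 1.125.
Mean = β/(α−1) = 15.3/11.6 = 1.319.

posterior mode = 1.125, posterior expectation = 1.319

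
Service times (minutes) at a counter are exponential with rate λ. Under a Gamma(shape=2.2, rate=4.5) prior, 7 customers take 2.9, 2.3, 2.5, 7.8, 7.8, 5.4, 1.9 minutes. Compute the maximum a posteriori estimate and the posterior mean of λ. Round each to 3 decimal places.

MAP = 0.234, posterior mean = 0.262

Σ times = 30.6. Posterior: Gamma(shape = 2.2+7 = 9.2, rate = 4.5+30.6 = 35.1).
Mode = (α−1)/β = 8.2/35.1 = 0.234.
Mean = α/β = 9.2/35.1 = 0.262.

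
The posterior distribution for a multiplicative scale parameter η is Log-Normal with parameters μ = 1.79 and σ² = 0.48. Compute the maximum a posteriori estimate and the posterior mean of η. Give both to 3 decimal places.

η_MAP = 3.706, E[η|data] = 7.614

Mode = exp(μ − σ²) = exp(1.31) = 3.706.
Mean = exp(μ + σ²/2) = exp(2.030) = 7.614.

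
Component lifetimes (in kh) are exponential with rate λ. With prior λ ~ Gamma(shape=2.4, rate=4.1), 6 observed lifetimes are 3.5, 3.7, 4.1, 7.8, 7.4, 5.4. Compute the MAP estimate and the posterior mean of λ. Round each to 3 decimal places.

Σ times = 31.9. Posterior: Gamma(shape = 2.4+6 = 8.4, rate = 4.1+31.9 = 36.0).
Mode = (α−1)/β = 7.4/36.0 = 0.206.
Mean = α/β = 8.4/36.0 = 0.233.
The mean is pulled above the mode by the posterior's right skew.

λ_MAP = 0.206, E[λ|data] = 0.233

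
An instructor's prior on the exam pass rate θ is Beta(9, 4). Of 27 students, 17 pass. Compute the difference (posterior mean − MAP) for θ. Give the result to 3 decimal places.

-0.008

Posterior: Beta(9+17, 4+10) = Beta(26, 14).
Mode = (26−1)/(26+14−2) = 25/38 = 0.658.
Mean = 26/(26+14) = 26/40 = 0.650.
Difference = 0.650 − 0.658 = -0.008.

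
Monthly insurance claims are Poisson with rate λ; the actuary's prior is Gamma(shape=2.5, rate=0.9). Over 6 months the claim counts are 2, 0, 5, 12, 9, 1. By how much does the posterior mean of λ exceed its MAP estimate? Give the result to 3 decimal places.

Σ counts = 29. Posterior: Gamma(shape = 2.5+29 = 31.5, rate = 0.9+6 = 6.9).
Mode = (α−1)/β = 30.5/6.9 = 4.420.
Mean = α/β = 31.5/6.9 = 4.565.
Difference = 4.565 − 4.420 = 0.145.

0.145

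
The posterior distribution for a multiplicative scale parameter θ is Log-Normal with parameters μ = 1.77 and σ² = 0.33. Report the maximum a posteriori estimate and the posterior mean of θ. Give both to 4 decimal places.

MAP = 4.2207, posterior mean = 6.9240

Mode = exp(μ − σ²) = exp(1.44) = 4.2207.
Mean = exp(μ + σ²/2) = exp(1.935) = 6.9240.
Mean > mode: the posterior has a right tail.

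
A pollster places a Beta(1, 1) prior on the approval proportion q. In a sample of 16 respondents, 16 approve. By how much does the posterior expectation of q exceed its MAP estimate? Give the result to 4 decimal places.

-0.0556

Posterior: Beta(1+16, 1+0) = Beta(17, 1).
Since β = 1 ≤ 1 and α > 1, the Beta density is monotone increasing on [0,1]; the mode is at 1.
Mean = 17/(17+1) = 0.9444.
Difference = 0.9444 − 1.0000 = -0.0556.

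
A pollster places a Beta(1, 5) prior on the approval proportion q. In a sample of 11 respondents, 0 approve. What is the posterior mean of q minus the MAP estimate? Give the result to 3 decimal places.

Posterior: Beta(1+0, 5+11) = Beta(1, 16).
Since α = 1 ≤ 1 and β > 1, the Beta density is monotone decreasing on [0,1]; the mode is at 0.
Mean = 1/(1+16) = 0.059.
Difference = 0.059 − 0.000 = 0.059.

0.059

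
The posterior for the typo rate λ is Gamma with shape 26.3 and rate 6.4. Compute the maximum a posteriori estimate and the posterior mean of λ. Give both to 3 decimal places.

MAP: 3.953. Posterior mean: 4.109.

Mode = (α−1)/β = 25.3/6.4 = 3.953.
Mean = α/β = 26.3/6.4 = 4.109.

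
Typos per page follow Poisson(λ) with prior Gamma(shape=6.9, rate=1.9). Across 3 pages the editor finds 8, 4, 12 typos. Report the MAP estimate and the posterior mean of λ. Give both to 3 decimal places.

Σ counts = 24. Posterior: Gamma(shape = 6.9+24 = 30.9, rate = 1.9+3 = 4.9).
Mode = (α−1)/β = 29.9/4.9 = 6.102.
Mean = α/β = 30.9/4.9 = 6.306.
The posterior is right-skewed, so the mean exceeds the mode.

MAP = 6.102; posterior mean = 6.306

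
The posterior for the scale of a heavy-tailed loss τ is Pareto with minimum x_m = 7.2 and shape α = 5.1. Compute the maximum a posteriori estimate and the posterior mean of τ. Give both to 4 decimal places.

The Pareto density is strictly decreasing on [x_m, ∞), so the mode is x_m = 7.2000.
Mean = α·x_m/(α−1) = 5.1·7.2/4.1 = 8.9561.

MAP: 7.2000. Posterior mean: 8.9561.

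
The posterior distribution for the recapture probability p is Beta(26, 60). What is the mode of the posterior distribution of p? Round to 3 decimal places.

Mode = (26−1)/(26+60−2) = 25/84 = 0.298.
Mean = 26/(26+60) = 26/86 = 0.302.
This is the posterior mode — the MAP estimate.

0.298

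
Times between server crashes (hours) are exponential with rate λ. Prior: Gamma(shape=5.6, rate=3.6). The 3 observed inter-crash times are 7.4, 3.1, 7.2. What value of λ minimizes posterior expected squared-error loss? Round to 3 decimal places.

Σ times = 17.7. Posterior: Gamma(shape = 5.6+3 = 8.6, rate = 3.6+17.7 = 21.3).
Mode = (α−1)/β = 7.6/21.3 = 0.357.
Mean = α/β = 8.6/21.3 = 0.404.
Squared-error loss ⇒ the optimal estimator is the posterior mean.

0.404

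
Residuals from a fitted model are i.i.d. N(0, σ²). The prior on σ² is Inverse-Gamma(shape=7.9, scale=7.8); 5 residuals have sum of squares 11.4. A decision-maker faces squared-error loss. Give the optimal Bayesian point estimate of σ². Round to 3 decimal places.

Posterior: Inverse-Gamma(shape = 7.9+5/2 = 10.4, scale = 7.8+11.4/2 = 13.5).
Mode = β/(α+1) = 13.5/11.4 = 1.184.
Mean = β/(α−1) = 13.5/9.4 = 1.436.
Squared-error loss ⇒ the optimal estimator is the posterior mean.

1.436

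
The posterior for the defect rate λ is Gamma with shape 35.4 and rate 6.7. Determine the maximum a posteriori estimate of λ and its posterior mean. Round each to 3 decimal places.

MAP: 5.134. Posterior mean: 5.284.

Mode = (α−1)/β = 34.4/6.7 = 5.134.
Mean = α/β = 35.4/6.7 = 5.284.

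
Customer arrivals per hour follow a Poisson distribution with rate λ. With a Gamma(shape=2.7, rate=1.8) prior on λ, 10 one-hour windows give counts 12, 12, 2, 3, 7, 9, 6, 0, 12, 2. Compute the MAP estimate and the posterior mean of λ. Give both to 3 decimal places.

Σ counts = 65. Posterior: Gamma(shape = 2.7+65 = 67.7, rate = 1.8+10 = 11.8).
Mode = (α−1)/β = 66.7/11.8 = 5.653.
Mean = α/β = 67.7/11.8 = 5.737.
The posterior is right-skewed, so the mean exceeds the mode.

λ_MAP = 5.653, E[λ|data] = 5.737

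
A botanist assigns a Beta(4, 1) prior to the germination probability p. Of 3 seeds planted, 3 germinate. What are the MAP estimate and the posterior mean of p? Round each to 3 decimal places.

Posterior: Beta(4+3, 1+0) = Beta(7, 1).
Since β = 1 ≤ 1 and α > 1, the Beta density is monotone increasing on [0,1]; the mode is at 1.
Mean = 7/(7+1) = 0.875.
Mode > mean: the posterior has a left tail.

MAP = 1.000; posterior mean = 0.875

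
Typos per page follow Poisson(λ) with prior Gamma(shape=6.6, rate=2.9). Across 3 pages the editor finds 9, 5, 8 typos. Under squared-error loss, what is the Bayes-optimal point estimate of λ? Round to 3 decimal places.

4.847

Σ counts = 22. Posterior: Gamma(shape = 6.6+22 = 28.6, rate = 2.9+3 = 5.9).
Mode = (α−1)/β = 27.6/5.9 = 4.678.
Mean = α/β = 28.6/5.9 = 4.847.
Squared-error loss ⇒ the optimal estimator is the posterior mean.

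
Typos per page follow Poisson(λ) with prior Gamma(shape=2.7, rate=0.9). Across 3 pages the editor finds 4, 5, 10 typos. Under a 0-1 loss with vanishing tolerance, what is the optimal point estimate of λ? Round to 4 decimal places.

Σ counts = 19. Posterior: Gamma(shape = 2.7+19 = 21.7, rate = 0.9+3 = 3.9).
Mode = (α−1)/β = 20.7/3.9 = 5.3077.
Mean = α/β = 21.7/3.9 = 5.5641.
This is the posterior mode — the MAP estimate.

5.3077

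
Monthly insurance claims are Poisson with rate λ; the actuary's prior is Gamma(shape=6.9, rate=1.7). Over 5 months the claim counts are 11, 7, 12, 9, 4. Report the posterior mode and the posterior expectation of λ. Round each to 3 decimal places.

MAP = 7.299, posterior mean = 7.448

Σ counts = 43. Posterior: Gamma(shape = 6.9+43 = 49.9, rate = 1.7+5 = 6.7).
Mode = (α−1)/β = 48.9/6.7 = 7.299.
Mean = α/β = 49.9/6.7 = 7.448.
The posterior is right-skewed, so the mean exceeds the mode.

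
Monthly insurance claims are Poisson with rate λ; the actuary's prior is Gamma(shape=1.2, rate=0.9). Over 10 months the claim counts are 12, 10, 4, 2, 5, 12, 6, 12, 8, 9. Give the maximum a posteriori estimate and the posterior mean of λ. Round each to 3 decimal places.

λ_MAP = 7.358, E[λ|data] = 7.450

Σ counts = 80. Posterior: Gamma(shape = 1.2+80 = 81.2, rate = 0.9+10 = 10.9).
Mode = (α−1)/β = 80.2/10.9 = 7.358.
Mean = α/β = 81.2/10.9 = 7.450.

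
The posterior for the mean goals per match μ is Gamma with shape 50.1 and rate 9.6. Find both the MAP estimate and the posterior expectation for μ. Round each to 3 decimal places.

MAP = 5.115, posterior mean = 5.219

Mode = (α−1)/β = 49.1/9.6 = 5.115.
Mean = α/β = 50.1/9.6 = 5.219.
The posterior is right-skewed, so the mean exceeds the mode.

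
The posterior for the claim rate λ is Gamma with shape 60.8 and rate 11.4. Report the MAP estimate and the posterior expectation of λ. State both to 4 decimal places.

MAP estimate = 5.2456, posterior expectation = 5.3333

Mode = (α−1)/β = 59.8/11.4 = 5.2456.
Mean = α/β = 60.8/11.4 = 5.3333.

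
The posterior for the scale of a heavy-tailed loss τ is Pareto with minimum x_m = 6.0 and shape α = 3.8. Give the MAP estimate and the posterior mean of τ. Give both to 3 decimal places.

The Pareto density is strictly decreasing on [x_m, ∞), so the mode is x_m = 6.000.
Mean = α·x_m/(α−1) = 3.8·6.0/2.8 = 8.143.
Mean > mode: the posterior has a right tail.

MAP = 6.000, posterior mean = 8.143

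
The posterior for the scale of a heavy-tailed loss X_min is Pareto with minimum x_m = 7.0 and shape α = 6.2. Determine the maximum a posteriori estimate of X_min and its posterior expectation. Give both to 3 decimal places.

MAP = 7.000, posterior mean = 8.346

The Pareto density is strictly decreasing on [x_m, ∞), so the mode is x_m = 7.000.
Mean = α·x_m/(α−1) = 6.2·7.0/5.2 = 8.346.
The mean is pulled above the mode by the posterior's right skew.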